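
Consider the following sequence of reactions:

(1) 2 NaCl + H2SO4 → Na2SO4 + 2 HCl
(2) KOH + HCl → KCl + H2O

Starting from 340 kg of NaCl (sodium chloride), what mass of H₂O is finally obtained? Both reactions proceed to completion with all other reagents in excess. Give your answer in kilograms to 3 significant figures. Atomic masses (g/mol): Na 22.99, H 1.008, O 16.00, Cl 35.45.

M(NaCl) = 22.99 + 35.45 = 58.44 g/mol.
M(H2O) = 2(1.008) + 16.00 = 18.016 g/mol.
340 kg = 340000 g.
n(NaCl) = 340000 / 58.44 = 5818 mol.
Step 1 gives a 2:2 ratio of NaCl to HCl, so n(HCl) = 5818 mol.
In step 2 the HCl:H2O ratio is 1:1, so n(H2O) = 5818 mol.
Mass of H2O = 5818 × 18.016 = 104800 g = 105 kg.

105 kg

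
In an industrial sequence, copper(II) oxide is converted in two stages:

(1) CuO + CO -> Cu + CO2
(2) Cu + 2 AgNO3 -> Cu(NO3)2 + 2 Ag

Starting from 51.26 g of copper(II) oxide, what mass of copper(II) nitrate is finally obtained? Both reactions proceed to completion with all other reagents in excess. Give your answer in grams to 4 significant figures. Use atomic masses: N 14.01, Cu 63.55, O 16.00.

120.9 g

M(CuO) = 63.55 + 16.00 = 79.55 g/mol.
M(Cu(NO3)2) = 63.55 + 2(14.01) + 6(16.00) = 187.57 g/mol.
n(CuO) = 51.260 / 79.55 = 0.64437 mol.
Step 1 gives a 1:1 ratio of CuO to Cu, so n(Cu) = 0.64437 mol.
In step 2 the Cu:Cu(NO3)2 ratio is 1:1, so n(Cu(NO3)2) = 0.64437 mol.
Mass of Cu(NO3)2 = 0.64437 × 187.57 = 120.87 g.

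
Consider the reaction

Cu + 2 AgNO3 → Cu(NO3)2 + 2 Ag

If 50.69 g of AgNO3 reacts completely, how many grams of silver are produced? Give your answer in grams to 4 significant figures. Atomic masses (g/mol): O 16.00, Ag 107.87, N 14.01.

M(AgNO3) = 107.87 + 14.01 + 3(16.00) = 169.88 g/mol.
M(Ag) = 107.87 g/mol.
n(AgNO3) = 50.690 g / 169.88 g/mol = 0.29839 mol.
From the equation the AgNO3:Ag mole ratio is 2:2, so n(Ag) = 0.29839 × 2/2 = 0.29839 mol.
Mass of Ag = 0.29839 mol × 107.87 g/mol = 32.187 g.

32.19 g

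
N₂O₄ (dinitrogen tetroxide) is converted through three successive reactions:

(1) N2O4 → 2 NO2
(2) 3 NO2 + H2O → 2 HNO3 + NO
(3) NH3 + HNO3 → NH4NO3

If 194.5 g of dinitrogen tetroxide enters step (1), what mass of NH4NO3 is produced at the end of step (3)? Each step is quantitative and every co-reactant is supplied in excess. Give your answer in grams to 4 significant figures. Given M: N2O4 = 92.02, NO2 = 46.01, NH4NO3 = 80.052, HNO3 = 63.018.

n(N2O4) = 194.5 / 92.02 = 2.1137 mol.
Reaction (1): N2O4→NO2 ratio 1:2 ⇒ n(NO2) = 4.2273 mol.
Reaction (2): NO2→HNO3 ratio 3:2 ⇒ n(HNO3) = 2.8182 mol.
Reaction (3): HNO3→NH4NO3 ratio 1:1 ⇒ n(NH4NO3) = 2.8182 mol.
Mass of NH4NO3 = 2.8182 × 80.052 = 225.60 g.

225.6 g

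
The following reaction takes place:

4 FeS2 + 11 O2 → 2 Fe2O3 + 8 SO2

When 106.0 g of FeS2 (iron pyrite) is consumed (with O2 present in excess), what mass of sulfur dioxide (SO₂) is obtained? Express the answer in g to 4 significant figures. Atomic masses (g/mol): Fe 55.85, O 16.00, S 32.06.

M(FeS2) = 55.85 + 2(32.06) = 119.97 g/mol.
M(SO2) = 32.06 + 2(16.00) = 64.06 g/mol.
n(FeS2) = 106.00 g / 119.97 g/mol = 0.88355 mol.
From the equation the FeS2:SO2 mole ratio is 4:8, so n(SO2) = 0.88355 × 8/4 = 1.7671 mol.
Mass of SO2 = 1.7671 mol × 64.06 g/mol = 113.20 g.

113.2 g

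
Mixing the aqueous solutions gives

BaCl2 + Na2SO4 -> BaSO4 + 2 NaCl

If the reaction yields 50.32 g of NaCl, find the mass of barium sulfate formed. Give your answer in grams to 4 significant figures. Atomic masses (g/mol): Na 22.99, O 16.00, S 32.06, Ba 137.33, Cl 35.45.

M(NaCl) = 22.99 + 35.45 = 58.44 g/mol.
M(BaSO4) = 137.33 + 32.06 + 4(16.00) = 233.39 g/mol.
n(NaCl) = 50.320 g / 58.44 g/mol = 0.86105 mol.
From the equation the NaCl:BaSO4 mole ratio is 2:1, so n(BaSO4) = 0.86105 × 1/2 = 0.43053 mol.
Mass of BaSO4 = 0.43053 mol × 233.39 g/mol = 100.48 g.

100.5 g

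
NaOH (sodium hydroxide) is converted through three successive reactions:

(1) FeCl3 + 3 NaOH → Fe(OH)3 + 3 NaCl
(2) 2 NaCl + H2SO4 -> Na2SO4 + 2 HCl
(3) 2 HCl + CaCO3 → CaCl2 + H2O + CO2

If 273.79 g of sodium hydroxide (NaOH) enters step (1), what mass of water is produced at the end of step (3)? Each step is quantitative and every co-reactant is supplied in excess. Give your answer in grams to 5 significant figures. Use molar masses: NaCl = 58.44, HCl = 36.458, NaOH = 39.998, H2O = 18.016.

61.661 g

n(NaOH) = 273.79 / 39.998 = 6.84509 mol.
Reaction (1): NaOH→NaCl ratio 3:3 ⇒ n(NaCl) = 6.84509 mol.
Reaction (2): NaCl→HCl ratio 2:2 ⇒ n(HCl) = 6.84509 mol.
Reaction (3): HCl→H2O ratio 2:1 ⇒ n(H2O) = 3.42255 mol.
Mass of H2O = 3.42255 × 18.016 = 61.6606 g.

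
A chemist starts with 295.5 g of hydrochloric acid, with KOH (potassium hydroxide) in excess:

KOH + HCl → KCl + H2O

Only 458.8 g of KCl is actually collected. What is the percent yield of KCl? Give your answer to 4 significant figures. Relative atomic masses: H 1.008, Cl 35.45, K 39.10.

M(HCl) = 1.008 + 35.45 = 36.458 g/mol.
M(KCl) = 39.10 + 35.45 = 74.55 g/mol.
n(HCl) = 295.50 g / 36.458 g/mol = 8.1052 mol.
From the equation the HCl:KCl mole ratio is 1:1, so n(KCl) = 8.1052 × 1/1 = 8.1052 mol.
Mass of KCl = 8.1052 mol × 74.55 g/mol = 604.24 g.
This is the theoretical yield. Percent yield = 458.8 g / 604.24 g × 100% = 75.930%.

75.93 %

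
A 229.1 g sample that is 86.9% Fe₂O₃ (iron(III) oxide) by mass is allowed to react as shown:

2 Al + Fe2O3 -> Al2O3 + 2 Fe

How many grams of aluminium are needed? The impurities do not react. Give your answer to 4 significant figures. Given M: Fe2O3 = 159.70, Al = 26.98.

Mass of pure Fe2O3 = 229.1 g × 0.869 = 199.09 g.
n(Fe2O3) = 199.09 g / 159.70 g/mol = 1.2466 mol.
From the equation the Fe2O3:Al mole ratio is 1:2, so n(Al) = 1.2466 × 2/1 = 2.4933 mol.
Mass of Al = 2.4933 mol × 26.98 g/mol = 67.269 g.

67.27 g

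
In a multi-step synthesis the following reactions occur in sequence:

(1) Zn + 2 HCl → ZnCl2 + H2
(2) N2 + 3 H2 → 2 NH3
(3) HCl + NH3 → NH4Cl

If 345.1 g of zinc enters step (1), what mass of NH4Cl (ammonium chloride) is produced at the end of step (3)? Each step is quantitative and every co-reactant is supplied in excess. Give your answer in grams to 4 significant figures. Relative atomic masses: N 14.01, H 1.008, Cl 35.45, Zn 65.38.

188.2 g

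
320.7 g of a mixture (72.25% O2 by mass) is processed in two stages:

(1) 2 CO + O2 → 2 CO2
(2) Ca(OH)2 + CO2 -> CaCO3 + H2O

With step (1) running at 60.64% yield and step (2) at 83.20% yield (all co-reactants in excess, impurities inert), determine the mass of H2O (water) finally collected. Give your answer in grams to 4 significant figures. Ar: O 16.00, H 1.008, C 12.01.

131.6 g

Pure O2 = 320.7 × 0.7225 = 231.71 g.
M(O2) = 2(16.00) = 32.00 g/mol.
M(H2O) = 2(1.008) + 16.00 = 18.016 g/mol.
n(O2) = 231.71 / 32.00 = 7.2408 mol.
Step 1 (O2:CO2 = 1:2): theoretical n(CO2) = 14.482 mol; at 60.64% yield, n(CO2) = 8.7816 mol.
Step 2 (CO2:H2O = 1:1): theoretical n(H2O) = 8.7816 mol, so theoretical mass = 8.7816 × 18.016 = 158.21 g.
At 83.20% yield, actual mass of H2O = 158.21 × 0.8320 = 131.63 g.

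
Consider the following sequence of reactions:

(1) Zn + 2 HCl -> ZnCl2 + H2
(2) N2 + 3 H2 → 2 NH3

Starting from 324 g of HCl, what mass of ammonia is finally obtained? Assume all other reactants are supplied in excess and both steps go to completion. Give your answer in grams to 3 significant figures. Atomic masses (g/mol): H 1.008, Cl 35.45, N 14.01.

50.5 g

M(HCl) = 1.008 + 35.45 = 36.458 g/mol.
M(NH3) = 14.01 + 3(1.008) = 17.034 g/mol.
n(HCl) = 324.0 / 36.458 = 8.887 mol.
Step 1 gives a 2:1 ratio of HCl to H2, so n(H2) = 4.443 mol.
In step 2 the H2:NH3 ratio is 3:2, so n(NH3) = 2.962 mol.
Mass of NH3 = 2.962 × 17.034 = 50.46 g.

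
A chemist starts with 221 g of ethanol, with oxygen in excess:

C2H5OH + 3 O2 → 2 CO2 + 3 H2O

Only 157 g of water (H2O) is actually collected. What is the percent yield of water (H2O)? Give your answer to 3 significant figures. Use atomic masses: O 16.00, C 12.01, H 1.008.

60.6 %

M(C2H5OH) = 2(12.01) + 6(1.008) + 16.00 = 46.068 g/mol.
M(H2O) = 2(1.008) + 16.00 = 18.016 g/mol.
n(C2H5OH) = 221.0 g / 46.068 g/mol = 4.797 mol.
From the equation the C2H5OH:H2O mole ratio is 1:3, so n(H2O) = 4.797 × 3/1 = 14.39 mol.
Mass of H2O = 14.39 mol × 18.016 g/mol = 259.3 g.
This is the theoretical yield. Percent yield = 157 g / 259.3 g × 100% = 60.55%.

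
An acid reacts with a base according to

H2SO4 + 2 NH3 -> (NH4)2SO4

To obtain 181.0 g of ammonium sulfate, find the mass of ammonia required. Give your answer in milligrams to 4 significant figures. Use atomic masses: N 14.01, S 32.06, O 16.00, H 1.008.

46660 mg

M((NH4)2SO4) = 2(14.01) + 8(1.008) + 32.06 + 4(16.00) = 132.144 g/mol.
M(NH3) = 14.01 + 3(1.008) = 17.034 g/mol.
n((NH4)2SO4) = 181.00 g / 132.144 g/mol = 1.3697 mol.
From the equation the (NH4)2SO4:NH3 mole ratio is 1:2, so n(NH3) = 1.3697 × 2/1 = 2.7394 mol.
Mass of NH3 = 2.7394 mol × 17.034 g/mol = 46.664 g.
Converting to mg: 46.664 g = 46660 mg.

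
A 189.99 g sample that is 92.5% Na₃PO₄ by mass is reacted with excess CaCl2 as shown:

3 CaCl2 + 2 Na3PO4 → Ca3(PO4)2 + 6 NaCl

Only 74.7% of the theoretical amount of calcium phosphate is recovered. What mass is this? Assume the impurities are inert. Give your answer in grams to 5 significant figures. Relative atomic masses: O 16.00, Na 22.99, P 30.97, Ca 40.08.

Pure Na3PO4 available = 189.99 g × 0.925 = 175.741 g.
M(Na3PO4) = 3(22.99) + 30.97 + 4(16.00) = 163.94 g/mol.
M(Ca3(PO4)2) = 3(40.08) + 2(30.97) + 8(16.00) = 310.18 g/mol.
n(Na3PO4) = 175.741 g / 163.94 g/mol = 1.07198 mol.
From the equation the Na3PO4:Ca3(PO4)2 mole ratio is 2:1, so n(Ca3(PO4)2) = 1.07198 × 1/2 = 0.535991 mol.
Mass of Ca3(PO4)2 = 0.535991 mol × 310.18 g/mol = 166.254 g.
Actual mass collected = 166.254 g × 0.747 = 124.192 g.

124.19 g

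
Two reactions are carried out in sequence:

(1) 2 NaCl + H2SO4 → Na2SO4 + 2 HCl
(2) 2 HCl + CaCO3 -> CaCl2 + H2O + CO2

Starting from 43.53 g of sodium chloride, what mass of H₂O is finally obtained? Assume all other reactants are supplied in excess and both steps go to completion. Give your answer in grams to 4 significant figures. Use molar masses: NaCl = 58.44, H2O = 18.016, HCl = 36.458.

n(NaCl) = 43.530 / 58.44 = 0.74487 mol.
Step 1 gives a 2:2 ratio of NaCl to HCl, so n(HCl) = 0.74487 mol.
In step 2 the HCl:H2O ratio is 2:1, so n(H2O) = 0.37243 mol.
Mass of H2O = 0.37243 × 18.016 = 6.7098 g.

6.710 g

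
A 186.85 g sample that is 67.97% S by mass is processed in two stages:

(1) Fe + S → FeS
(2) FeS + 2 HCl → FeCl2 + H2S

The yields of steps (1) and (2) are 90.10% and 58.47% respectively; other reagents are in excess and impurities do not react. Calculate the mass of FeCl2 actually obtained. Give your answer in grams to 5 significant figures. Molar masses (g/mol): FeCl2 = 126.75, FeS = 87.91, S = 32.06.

264.52 g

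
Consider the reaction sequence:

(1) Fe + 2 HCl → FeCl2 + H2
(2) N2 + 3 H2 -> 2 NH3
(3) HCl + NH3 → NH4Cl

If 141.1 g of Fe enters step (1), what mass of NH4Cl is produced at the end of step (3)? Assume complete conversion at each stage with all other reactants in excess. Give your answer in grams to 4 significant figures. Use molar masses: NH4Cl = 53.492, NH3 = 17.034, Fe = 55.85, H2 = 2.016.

90.10 g

n(Fe) = 141.1 / 55.85 = 2.5264 mol.
Reaction (1): Fe→H2 ratio 1:1 ⇒ n(H2) = 2.5264 mol.
Reaction (2): H2→NH3 ratio 3:2 ⇒ n(NH3) = 1.6843 mol.
Reaction (3): NH3→NH4Cl ratio 1:1 ⇒ n(NH4Cl) = 1.6843 mol.
Mass of NH4Cl = 1.6843 × 53.492 = 90.095 g.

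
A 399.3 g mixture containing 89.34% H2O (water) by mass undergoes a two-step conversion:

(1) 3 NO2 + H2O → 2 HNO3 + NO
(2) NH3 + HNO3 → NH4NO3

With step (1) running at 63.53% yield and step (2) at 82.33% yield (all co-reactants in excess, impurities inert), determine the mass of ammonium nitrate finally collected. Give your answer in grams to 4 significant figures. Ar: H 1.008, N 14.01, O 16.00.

1658 g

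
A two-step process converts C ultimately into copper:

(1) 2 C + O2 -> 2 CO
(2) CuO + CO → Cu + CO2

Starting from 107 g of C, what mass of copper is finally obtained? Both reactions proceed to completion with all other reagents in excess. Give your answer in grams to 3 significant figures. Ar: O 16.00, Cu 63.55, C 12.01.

M(C) = 12.01 g/mol.
M(Cu) = 63.55 g/mol.
n(C) = 107.0 / 12.01 = 8.909 mol.
Step 1 gives a 2:2 ratio of C to CO, so n(CO) = 8.909 mol.
In step 2 the CO:Cu ratio is 1:1, so n(Cu) = 8.909 mol.
Mass of Cu = 8.909 × 63.55 = 566.2 g.

566 g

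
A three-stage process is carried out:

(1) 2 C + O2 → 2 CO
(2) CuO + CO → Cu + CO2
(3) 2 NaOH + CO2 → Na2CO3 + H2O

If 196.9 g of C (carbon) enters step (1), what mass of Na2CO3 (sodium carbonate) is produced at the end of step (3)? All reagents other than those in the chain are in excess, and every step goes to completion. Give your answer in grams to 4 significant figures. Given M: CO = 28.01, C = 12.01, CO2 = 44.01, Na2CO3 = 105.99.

1738 g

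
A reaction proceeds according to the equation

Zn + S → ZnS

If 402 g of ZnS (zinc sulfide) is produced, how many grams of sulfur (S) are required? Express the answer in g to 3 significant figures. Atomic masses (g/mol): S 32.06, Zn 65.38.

132 g

M(ZnS) = 65.38 + 32.06 = 97.44 g/mol.
M(S) = 32.06 g/mol.
n(ZnS) = 402.0 g / 97.44 g/mol = 4.126 mol.
From the equation the ZnS:S mole ratio is 1:1, so n(S) = 4.126 × 1/1 = 4.126 mol.
Mass of S = 4.126 mol × 32.06 g/mol = 132.3 g.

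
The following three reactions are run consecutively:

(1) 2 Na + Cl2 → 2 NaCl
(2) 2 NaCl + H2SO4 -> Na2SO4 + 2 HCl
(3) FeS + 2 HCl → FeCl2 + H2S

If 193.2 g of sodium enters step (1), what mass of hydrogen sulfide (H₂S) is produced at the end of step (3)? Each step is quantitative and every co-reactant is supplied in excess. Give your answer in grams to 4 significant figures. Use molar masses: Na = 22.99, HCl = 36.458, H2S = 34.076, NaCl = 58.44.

143.2 g

n(Na) = 193.2 / 22.99 = 8.4037 mol.
Reaction (1): Na→NaCl ratio 2:2 ⇒ n(NaCl) = 8.4037 mol.
Reaction (2): NaCl→HCl ratio 2:2 ⇒ n(HCl) = 8.4037 mol.
Reaction (3): HCl→H2S ratio 2:1 ⇒ n(H2S) = 4.2018 mol.
Mass of H2S = 4.2018 × 34.076 = 143.18 g.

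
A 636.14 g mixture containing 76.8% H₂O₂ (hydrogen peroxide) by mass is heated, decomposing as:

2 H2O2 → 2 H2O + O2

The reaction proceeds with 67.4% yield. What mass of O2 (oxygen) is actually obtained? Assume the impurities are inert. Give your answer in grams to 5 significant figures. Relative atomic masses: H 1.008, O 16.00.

Pure H2O2 available = 636.14 g × 0.768 = 488.556 g.
M(H2O2) = 2(1.008) + 2(16.00) = 34.016 g/mol.
M(O2) = 2(16.00) = 32.00 g/mol.
n(H2O2) = 488.556 g / 34.016 g/mol = 14.3625 mol.
From the equation the H2O2:O2 mole ratio is 2:1, so n(O2) = 14.3625 × 1/2 = 7.18126 mol.
Mass of O2 = 7.18126 mol × 32.00 g/mol = 229.800 g.
Actual mass collected = 229.800 g × 0.674 = 154.885 g.

154.89 g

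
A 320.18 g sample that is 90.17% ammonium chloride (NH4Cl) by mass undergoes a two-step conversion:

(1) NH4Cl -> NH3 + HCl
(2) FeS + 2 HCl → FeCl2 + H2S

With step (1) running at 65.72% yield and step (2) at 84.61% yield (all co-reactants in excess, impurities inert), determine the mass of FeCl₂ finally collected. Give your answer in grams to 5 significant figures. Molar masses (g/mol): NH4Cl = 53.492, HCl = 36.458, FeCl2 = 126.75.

Pure NH4Cl = 320.18 × 0.9017 = 288.706 g.
n(NH4Cl) = 288.706 / 53.492 = 5.39719 mol.
Step 1 (NH4Cl:HCl = 1:1): theoretical n(HCl) = 5.39719 mol; at 65.72% yield, n(HCl) = 3.54703 mol.
Step 2 (HCl:FeCl2 = 2:1): theoretical n(FeCl2) = 1.77352 mol, so theoretical mass = 1.77352 × 126.75 = 224.793 g.
At 84.61% yield, actual mass of FeCl2 = 224.793 × 0.8461 = 190.197 g.

190.20 g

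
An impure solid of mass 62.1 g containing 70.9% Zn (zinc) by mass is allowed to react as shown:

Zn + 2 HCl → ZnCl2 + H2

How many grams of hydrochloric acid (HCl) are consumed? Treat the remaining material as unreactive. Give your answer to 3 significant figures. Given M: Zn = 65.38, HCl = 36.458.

49.1 g

Mass of pure Zn = 62.1 g × 0.709 = 44.03 g.
n(Zn) = 44.03 g / 65.38 g/mol = 0.6734 mol.
From the equation the Zn:HCl mole ratio is 1:2, so n(HCl) = 0.6734 × 2/1 = 1.347 mol.
Mass of HCl = 1.347 mol × 36.458 g/mol = 49.10 g.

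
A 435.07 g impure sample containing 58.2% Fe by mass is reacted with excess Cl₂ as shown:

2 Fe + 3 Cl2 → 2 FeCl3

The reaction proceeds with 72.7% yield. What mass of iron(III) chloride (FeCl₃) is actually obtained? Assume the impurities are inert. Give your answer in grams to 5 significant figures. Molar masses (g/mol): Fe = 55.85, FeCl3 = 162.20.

Pure Fe available = 435.07 g × 0.582 = 253.211 g.
n(Fe) = 253.211 g / 55.85 g/mol = 4.53376 mol.
From the equation the Fe:FeCl3 mole ratio is 2:2, so n(FeCl3) = 4.53376 × 2/2 = 4.53376 mol.
Mass of FeCl3 = 4.53376 mol × 162.20 g/mol = 735.377 g.
Actual mass collected = 735.377 g × 0.727 = 534.619 g.

534.62 g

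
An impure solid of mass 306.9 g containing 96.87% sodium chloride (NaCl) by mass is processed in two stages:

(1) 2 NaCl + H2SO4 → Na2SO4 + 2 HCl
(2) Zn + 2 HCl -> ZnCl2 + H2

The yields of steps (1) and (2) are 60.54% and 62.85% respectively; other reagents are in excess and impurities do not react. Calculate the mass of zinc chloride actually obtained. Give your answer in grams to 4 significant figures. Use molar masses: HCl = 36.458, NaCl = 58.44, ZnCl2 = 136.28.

131.9 g

Pure NaCl = 306.9 × 0.9687 = 297.29 g.
n(NaCl) = 297.29 / 58.44 = 5.0872 mol.
Step 1 (NaCl:HCl = 2:2): theoretical n(HCl) = 5.0872 mol; at 60.54% yield, n(HCl) = 3.0798 mol.
Step 2 (HCl:ZnCl2 = 2:1): theoretical n(ZnCl2) = 1.5399 mol, so theoretical mass = 1.5399 × 136.28 = 209.86 g.
At 62.85% yield, actual mass of ZnCl2 = 209.86 × 0.6285 = 131.89 g.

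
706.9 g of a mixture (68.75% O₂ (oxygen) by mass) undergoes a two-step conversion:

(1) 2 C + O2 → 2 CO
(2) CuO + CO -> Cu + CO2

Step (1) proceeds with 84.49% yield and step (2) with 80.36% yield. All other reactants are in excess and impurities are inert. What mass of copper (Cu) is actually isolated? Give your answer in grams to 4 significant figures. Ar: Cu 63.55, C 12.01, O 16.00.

Pure O2 = 706.9 × 0.6875 = 485.99 g.
M(O2) = 2(16.00) = 32.00 g/mol.
M(Cu) = 63.55 g/mol.
n(O2) = 485.99 / 32.00 = 15.187 mol.
Step 1 (O2:CO = 1:2): theoretical n(CO) = 30.375 mol; at 84.49% yield, n(CO) = 25.664 mol.
Step 2 (CO:Cu = 1:1): theoretical n(Cu) = 25.664 mol, so theoretical mass = 25.664 × 63.55 = 1630.9 g.
At 80.36% yield, actual mass of Cu = 1630.9 × 0.8036 = 1310.6 g.

1311 g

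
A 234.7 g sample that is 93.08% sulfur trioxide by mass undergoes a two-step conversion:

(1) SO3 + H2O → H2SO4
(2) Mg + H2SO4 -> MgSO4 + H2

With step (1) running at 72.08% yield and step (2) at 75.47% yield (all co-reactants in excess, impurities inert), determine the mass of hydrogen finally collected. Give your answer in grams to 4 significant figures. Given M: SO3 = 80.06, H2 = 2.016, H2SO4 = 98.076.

2.992 g

Pure SO3 = 234.7 × 0.9308 = 218.46 g.
n(SO3) = 218.46 / 80.06 = 2.7287 mol.
Step 1 (SO3:H2SO4 = 1:1): theoretical n(H2SO4) = 2.7287 mol; at 72.08% yield, n(H2SO4) = 1.9668 mol.
Step 2 (H2SO4:H2 = 1:1): theoretical n(H2) = 1.9668 mol, so theoretical mass = 1.9668 × 2.016 = 3.9651 g.
At 75.47% yield, actual mass of H2 = 3.9651 × 0.7547 = 2.9925 g.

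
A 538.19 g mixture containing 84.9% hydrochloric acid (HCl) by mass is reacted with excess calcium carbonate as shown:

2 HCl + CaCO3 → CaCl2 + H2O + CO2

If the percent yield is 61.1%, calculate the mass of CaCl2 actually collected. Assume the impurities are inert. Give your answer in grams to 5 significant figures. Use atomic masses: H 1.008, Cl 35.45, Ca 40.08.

Pure HCl available = 538.19 g × 0.849 = 456.923 g.
M(HCl) = 1.008 + 35.45 = 36.458 g/mol.
M(CaCl2) = 40.08 + 2(35.45) = 110.98 g/mol.
n(HCl) = 456.923 g / 36.458 g/mol = 12.5329 mol.
From the equation the HCl:CaCl2 mole ratio is 2:1, so n(CaCl2) = 12.5329 × 1/2 = 6.26643 mol.
Mass of CaCl2 = 6.26643 mol × 110.98 g/mol = 695.449 g.
Actual mass collected = 695.449 g × 0.611 = 424.919 g.

424.92 g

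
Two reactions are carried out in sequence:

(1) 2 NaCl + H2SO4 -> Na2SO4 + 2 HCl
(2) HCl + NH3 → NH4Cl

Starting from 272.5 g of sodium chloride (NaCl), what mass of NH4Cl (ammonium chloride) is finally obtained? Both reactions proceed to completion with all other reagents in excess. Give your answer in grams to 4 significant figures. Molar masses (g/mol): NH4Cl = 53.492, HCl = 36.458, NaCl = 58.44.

249.4 g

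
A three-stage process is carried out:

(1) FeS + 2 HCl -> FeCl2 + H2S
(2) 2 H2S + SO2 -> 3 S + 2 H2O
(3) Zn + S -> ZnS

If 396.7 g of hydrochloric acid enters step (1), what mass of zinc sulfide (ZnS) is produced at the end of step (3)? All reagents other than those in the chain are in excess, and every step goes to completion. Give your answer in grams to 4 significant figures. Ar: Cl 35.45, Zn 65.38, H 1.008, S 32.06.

M(HCl) = 1.008 + 35.45 = 36.458 g/mol.
M(ZnS) = 65.38 + 32.06 = 97.44 g/mol.
n(HCl) = 396.7 / 36.458 = 10.881 mol.
Reaction (1): HCl→H2S ratio 2:1 ⇒ n(H2S) = 5.4405 mol.
Reaction (2): H2S→S ratio 2:3 ⇒ n(S) = 8.1608 mol.
Reaction (3): S→ZnS ratio 1:1 ⇒ n(ZnS) = 8.1608 mol.
Mass of ZnS = 8.1608 × 97.44 = 795.18 g.

795.2 g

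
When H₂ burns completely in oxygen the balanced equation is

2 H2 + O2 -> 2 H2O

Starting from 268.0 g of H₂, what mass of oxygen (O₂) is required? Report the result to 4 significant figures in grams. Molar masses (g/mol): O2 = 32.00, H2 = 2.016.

2127 g

n(H2) = 268.00 g / 2.016 g/mol = 132.94 mol.
From the equation the H2:O2 mole ratio is 2:1, so n(O2) = 132.94 × 1/2 = 66.468 mol.
Mass of O2 = 66.468 mol × 32.00 g/mol = 2127.0 g.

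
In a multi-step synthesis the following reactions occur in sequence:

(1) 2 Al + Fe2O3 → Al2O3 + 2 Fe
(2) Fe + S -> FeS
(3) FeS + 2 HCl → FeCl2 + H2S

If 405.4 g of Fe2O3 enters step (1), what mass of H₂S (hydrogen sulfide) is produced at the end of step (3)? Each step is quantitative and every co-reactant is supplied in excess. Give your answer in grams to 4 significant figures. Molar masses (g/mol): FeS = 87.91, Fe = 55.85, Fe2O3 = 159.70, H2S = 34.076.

n(Fe2O3) = 405.4 / 159.70 = 2.5385 mol.
Reaction (1): Fe2O3→Fe ratio 1:2 ⇒ n(Fe) = 5.0770 mol.
Reaction (2): Fe→FeS ratio 1:1 ⇒ n(FeS) = 5.0770 mol.
Reaction (3): FeS→H2S ratio 1:1 ⇒ n(H2S) = 5.0770 mol.
Mass of H2S = 5.0770 × 34.076 = 173.00 g.

173.0 g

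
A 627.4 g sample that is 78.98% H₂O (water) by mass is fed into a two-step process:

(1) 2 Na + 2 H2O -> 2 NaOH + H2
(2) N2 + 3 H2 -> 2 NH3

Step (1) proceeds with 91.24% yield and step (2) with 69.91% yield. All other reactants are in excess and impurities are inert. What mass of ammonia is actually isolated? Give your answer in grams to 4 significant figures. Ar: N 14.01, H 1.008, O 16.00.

Pure H2O = 627.4 × 0.7898 = 495.52 g.
M(H2O) = 2(1.008) + 16.00 = 18.016 g/mol.
M(NH3) = 14.01 + 3(1.008) = 17.034 g/mol.
n(H2O) = 495.52 / 18.016 = 27.504 mol.
Step 1 (H2O:H2 = 2:1): theoretical n(H2) = 13.752 mol; at 91.24% yield, n(H2) = 12.548 mol.
Step 2 (H2:NH3 = 3:2): theoretical n(NH3) = 8.3650 mol, so theoretical mass = 8.3650 × 17.034 = 142.49 g.
At 69.91% yield, actual mass of NH3 = 142.49 × 0.6991 = 99.615 g.

99.61 g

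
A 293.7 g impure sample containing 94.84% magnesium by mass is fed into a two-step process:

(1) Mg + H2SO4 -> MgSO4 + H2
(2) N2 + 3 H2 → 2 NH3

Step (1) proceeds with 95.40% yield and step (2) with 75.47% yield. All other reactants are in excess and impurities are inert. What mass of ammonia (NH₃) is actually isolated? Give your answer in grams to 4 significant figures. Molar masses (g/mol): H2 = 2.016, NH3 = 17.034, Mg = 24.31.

93.68 g

Pure Mg = 293.7 × 0.9484 = 278.55 g.
n(Mg) = 278.55 / 24.31 = 11.458 mol.
Step 1 (Mg:H2 = 1:1): theoretical n(H2) = 11.458 mol; at 95.40% yield, n(H2) = 10.931 mol.
Step 2 (H2:NH3 = 3:2): theoretical n(NH3) = 7.2873 mol, so theoretical mass = 7.2873 × 17.034 = 124.13 g.
At 75.47% yield, actual mass of NH3 = 124.13 × 0.7547 = 93.683 g.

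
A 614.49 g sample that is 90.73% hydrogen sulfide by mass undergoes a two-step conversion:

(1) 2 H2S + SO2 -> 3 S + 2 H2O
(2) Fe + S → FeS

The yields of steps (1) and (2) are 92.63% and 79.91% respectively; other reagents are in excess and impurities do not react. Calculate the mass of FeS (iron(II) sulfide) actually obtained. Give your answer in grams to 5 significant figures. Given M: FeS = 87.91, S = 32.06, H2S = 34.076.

Pure H2S = 614.49 × 0.9073 = 557.527 g.
n(H2S) = 557.527 / 34.076 = 16.3613 mol.
Step 1 (H2S:S = 2:3): theoretical n(S) = 24.5419 mol; at 92.63% yield, n(S) = 22.7332 mol.
Step 2 (S:FeS = 1:1): theoretical n(FeS) = 22.7332 mol, so theoretical mass = 22.7332 × 87.91 = 1998.47 g.
At 79.91% yield, actual mass of FeS = 1998.47 × 0.7991 = 1596.98 g.

1597.0 g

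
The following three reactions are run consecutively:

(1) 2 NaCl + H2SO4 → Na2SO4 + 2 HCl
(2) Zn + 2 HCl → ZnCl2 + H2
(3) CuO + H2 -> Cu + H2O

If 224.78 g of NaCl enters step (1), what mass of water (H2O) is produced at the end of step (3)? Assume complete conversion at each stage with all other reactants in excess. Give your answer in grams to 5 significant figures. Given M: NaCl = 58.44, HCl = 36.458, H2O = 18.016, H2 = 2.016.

34.648 g

n(NaCl) = 224.78 / 58.44 = 3.84634 mol.
Reaction (1): NaCl→HCl ratio 2:2 ⇒ n(HCl) = 3.84634 mol.
Reaction (2): HCl→H2 ratio 2:1 ⇒ n(H2) = 1.92317 mol.
Reaction (3): H2→H2O ratio 1:1 ⇒ n(H2O) = 1.92317 mol.
Mass of H2O = 1.92317 × 18.016 = 34.6478 g.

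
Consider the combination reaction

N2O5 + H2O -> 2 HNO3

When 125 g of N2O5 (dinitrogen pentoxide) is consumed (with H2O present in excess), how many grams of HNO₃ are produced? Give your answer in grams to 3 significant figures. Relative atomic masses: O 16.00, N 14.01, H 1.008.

146 g

M(N2O5) = 2(14.01) + 5(16.00) = 108.02 g/mol.
M(HNO3) = 1.008 + 14.01 + 3(16.00) = 63.018 g/mol.
n(N2O5) = 125.0 g / 108.02 g/mol = 1.157 mol.
From the equation the N2O5:HNO3 mole ratio is 1:2, so n(HNO3) = 1.157 × 2/1 = 2.314 mol.
Mass of HNO3 = 2.314 mol × 63.018 g/mol = 145.8 g.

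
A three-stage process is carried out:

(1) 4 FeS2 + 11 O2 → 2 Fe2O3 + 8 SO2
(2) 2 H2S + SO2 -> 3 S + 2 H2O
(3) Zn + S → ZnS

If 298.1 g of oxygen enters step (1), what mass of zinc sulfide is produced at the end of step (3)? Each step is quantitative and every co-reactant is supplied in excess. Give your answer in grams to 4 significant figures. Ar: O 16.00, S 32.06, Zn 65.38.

M(O2) = 2(16.00) = 32.00 g/mol.
M(ZnS) = 65.38 + 32.06 = 97.44 g/mol.
n(O2) = 298.1 / 32.00 = 9.3156 mol.
Reaction (1): O2→SO2 ratio 11:8 ⇒ n(SO2) = 6.7750 mol.
Reaction (2): SO2→S ratio 1:3 ⇒ n(S) = 20.325 mol.
Reaction (3): S→ZnS ratio 1:1 ⇒ n(ZnS) = 20.325 mol.
Mass of ZnS = 20.325 × 97.44 = 1980.5 g.

1980 g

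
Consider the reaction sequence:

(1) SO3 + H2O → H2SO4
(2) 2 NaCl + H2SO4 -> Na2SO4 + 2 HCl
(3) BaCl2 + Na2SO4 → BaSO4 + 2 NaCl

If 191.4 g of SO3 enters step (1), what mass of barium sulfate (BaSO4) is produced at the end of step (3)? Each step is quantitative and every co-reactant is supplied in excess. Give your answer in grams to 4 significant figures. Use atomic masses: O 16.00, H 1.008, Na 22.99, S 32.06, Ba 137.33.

M(SO3) = 32.06 + 3(16.00) = 80.06 g/mol.
M(BaSO4) = 137.33 + 32.06 + 4(16.00) = 233.39 g/mol.
n(SO3) = 191.4 / 80.06 = 2.3907 mol.
Reaction (1): SO3→H2SO4 ratio 1:1 ⇒ n(H2SO4) = 2.3907 mol.
Reaction (2): H2SO4→Na2SO4 ratio 1:1 ⇒ n(Na2SO4) = 2.3907 mol.
Reaction (3): Na2SO4→BaSO4 ratio 1:1 ⇒ n(BaSO4) = 2.3907 mol.
Mass of BaSO4 = 2.3907 × 233.39 = 557.97 g.

558.0 g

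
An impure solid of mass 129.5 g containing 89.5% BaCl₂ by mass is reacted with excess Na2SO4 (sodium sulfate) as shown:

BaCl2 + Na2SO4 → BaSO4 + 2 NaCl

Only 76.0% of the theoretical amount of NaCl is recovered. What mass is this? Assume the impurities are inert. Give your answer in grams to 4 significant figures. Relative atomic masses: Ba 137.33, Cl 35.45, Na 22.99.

49.44 g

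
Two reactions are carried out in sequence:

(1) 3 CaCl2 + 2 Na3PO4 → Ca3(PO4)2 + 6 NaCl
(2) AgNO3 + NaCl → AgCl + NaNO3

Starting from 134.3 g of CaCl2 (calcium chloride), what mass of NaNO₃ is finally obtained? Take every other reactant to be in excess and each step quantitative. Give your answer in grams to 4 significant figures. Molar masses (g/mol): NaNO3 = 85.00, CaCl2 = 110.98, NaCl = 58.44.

205.7 g

n(CaCl2) = 134.30 / 110.98 = 1.2101 mol.
Step 1 gives a 3:6 ratio of CaCl2 to NaCl, so n(NaCl) = 2.4203 mol.
In step 2 the NaCl:NaNO3 ratio is 1:1, so n(NaNO3) = 2.4203 mol.
Mass of NaNO3 = 2.4203 × 85.00 = 205.72 g.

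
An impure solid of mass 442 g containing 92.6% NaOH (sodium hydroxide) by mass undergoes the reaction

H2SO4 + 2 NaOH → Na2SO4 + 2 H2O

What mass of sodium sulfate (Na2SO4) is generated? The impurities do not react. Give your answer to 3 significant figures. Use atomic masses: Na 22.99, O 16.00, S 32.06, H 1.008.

727 g

Mass of pure NaOH = 442 g × 0.926 = 409.3 g.
M(NaOH) = 22.99 + 16.00 + 1.008 = 39.998 g/mol.
M(Na2SO4) = 2(22.99) + 32.06 + 4(16.00) = 142.04 g/mol.
n(NaOH) = 409.3 g / 39.998 g/mol = 10.23 mol.
From the equation the NaOH:Na2SO4 mole ratio is 2:1, so n(Na2SO4) = 10.23 × 1/2 = 5.116 mol.
Mass of Na2SO4 = 5.116 mol × 142.04 g/mol = 726.7 g.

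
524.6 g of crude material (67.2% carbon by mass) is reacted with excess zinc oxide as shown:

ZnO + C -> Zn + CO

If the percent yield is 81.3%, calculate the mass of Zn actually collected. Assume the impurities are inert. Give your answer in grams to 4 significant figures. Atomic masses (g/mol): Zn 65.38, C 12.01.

Pure C available = 524.6 g × 0.672 = 352.53 g.
M(C) = 12.01 g/mol.
M(Zn) = 65.38 g/mol.
n(C) = 352.53 g / 12.01 g/mol = 29.353 mol.
From the equation the C:Zn mole ratio is 1:1, so n(Zn) = 29.353 × 1/1 = 29.353 mol.
Mass of Zn = 29.353 mol × 65.38 g/mol = 1919.1 g.
Actual mass collected = 1919.1 g × 0.813 = 1560.2 g.

1560 g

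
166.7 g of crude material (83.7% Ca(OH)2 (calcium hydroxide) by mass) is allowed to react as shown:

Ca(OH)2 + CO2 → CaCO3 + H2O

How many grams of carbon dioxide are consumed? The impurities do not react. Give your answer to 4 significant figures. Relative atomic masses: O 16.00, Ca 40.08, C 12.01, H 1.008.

82.87 g

Mass of pure Ca(OH)2 = 166.7 g × 0.837 = 139.53 g.
M(Ca(OH)2) = 40.08 + 2(16.00) + 2(1.008) = 74.096 g/mol.
M(CO2) = 12.01 + 2(16.00) = 44.01 g/mol.
n(Ca(OH)2) = 139.53 g / 74.096 g/mol = 1.8831 mol.
From the equation the Ca(OH)2:CO2 mole ratio is 1:1, so n(CO2) = 1.8831 × 1/1 = 1.8831 mol.
Mass of CO2 = 1.8831 mol × 44.01 g/mol = 82.874 g.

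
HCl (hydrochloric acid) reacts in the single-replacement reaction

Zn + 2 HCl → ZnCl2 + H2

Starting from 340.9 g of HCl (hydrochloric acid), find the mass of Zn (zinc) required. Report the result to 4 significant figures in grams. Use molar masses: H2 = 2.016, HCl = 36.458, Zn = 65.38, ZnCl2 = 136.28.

n(HCl) = 340.90 g / 36.458 g/mol = 9.3505 mol.
From the equation the HCl:Zn mole ratio is 2:1, so n(Zn) = 9.3505 × 1/2 = 4.6752 mol.
Mass of Zn = 4.6752 mol × 65.38 g/mol = 305.67 g.

305.7 g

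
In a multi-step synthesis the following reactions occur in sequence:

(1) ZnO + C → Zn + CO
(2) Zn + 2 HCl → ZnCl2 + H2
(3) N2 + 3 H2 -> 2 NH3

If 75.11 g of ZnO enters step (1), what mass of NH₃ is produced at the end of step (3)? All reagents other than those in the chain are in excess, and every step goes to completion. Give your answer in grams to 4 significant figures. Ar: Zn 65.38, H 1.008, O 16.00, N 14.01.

M(ZnO) = 65.38 + 16.00 = 81.38 g/mol.
M(NH3) = 14.01 + 3(1.008) = 17.034 g/mol.
n(ZnO) = 75.11 / 81.38 = 0.92295 mol.
Reaction (1): ZnO→Zn ratio 1:1 ⇒ n(Zn) = 0.92295 mol.
Reaction (2): Zn→H2 ratio 1:1 ⇒ n(H2) = 0.92295 mol.
Reaction (3): H2→NH3 ratio 3:2 ⇒ n(NH3) = 0.61530 mol.
Mass of NH3 = 0.61530 × 17.034 = 10.481 g.

10.48 g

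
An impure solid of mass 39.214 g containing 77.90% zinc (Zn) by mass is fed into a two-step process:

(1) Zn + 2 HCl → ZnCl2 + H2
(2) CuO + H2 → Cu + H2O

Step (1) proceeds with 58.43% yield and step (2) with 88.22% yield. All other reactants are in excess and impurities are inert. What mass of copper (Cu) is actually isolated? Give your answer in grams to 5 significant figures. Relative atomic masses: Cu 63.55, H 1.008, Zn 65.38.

15.306 g

Pure Zn = 39.214 × 0.7790 = 30.5477 g.
M(Zn) = 65.38 g/mol.
M(Cu) = 63.55 g/mol.
n(Zn) = 30.5477 / 65.38 = 0.467233 mol.
Step 1 (Zn:H2 = 1:1): theoretical n(H2) = 0.467233 mol; at 58.43% yield, n(H2) = 0.273004 mol.
Step 2 (H2:Cu = 1:1): theoretical n(Cu) = 0.273004 mol, so theoretical mass = 0.273004 × 63.55 = 17.3494 g.
At 88.22% yield, actual mass of Cu = 17.3494 × 0.8822 = 15.3057 g.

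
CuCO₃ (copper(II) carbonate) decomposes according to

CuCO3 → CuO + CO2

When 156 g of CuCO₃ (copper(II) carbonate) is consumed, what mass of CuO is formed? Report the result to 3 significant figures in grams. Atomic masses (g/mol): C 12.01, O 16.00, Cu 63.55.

M(CuCO3) = 63.55 + 12.01 + 3(16.00) = 123.56 g/mol.
M(CuO) = 63.55 + 16.00 = 79.55 g/mol.
n(CuCO3) = 156.0 g / 123.56 g/mol = 1.263 mol.
From the equation the CuCO3:CuO mole ratio is 1:1, so n(CuO) = 1.263 × 1/1 = 1.263 mol.
Mass of CuO = 1.263 mol × 79.55 g/mol = 100.4 g.

100 g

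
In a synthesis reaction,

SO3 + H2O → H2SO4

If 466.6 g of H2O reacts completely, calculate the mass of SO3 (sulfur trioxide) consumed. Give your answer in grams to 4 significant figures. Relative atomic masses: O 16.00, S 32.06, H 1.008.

M(H2O) = 2(1.008) + 16.00 = 18.016 g/mol.
M(SO3) = 32.06 + 3(16.00) = 80.06 g/mol.
n(H2O) = 466.60 g / 18.016 g/mol = 25.899 mol.
From the equation the H2O:SO3 mole ratio is 1:1, so n(SO3) = 25.899 × 1/1 = 25.899 mol.
Mass of SO3 = 25.899 mol × 80.06 g/mol = 2073.5 g.

2073 g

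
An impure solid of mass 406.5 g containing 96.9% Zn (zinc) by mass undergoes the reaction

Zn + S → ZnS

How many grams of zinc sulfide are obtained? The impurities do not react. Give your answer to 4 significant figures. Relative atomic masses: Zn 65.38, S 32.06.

587.1 g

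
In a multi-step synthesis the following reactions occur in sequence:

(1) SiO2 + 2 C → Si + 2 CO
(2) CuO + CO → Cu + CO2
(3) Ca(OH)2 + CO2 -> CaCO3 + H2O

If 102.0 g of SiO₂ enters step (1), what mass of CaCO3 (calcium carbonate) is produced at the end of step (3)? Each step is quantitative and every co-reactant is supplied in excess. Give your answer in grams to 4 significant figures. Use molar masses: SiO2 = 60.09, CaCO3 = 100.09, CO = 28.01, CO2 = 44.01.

339.8 g

n(SiO2) = 102.0 / 60.09 = 1.6975 mol.
Reaction (1): SiO2→CO ratio 1:2 ⇒ n(CO) = 3.3949 mol.
Reaction (2): CO→CO2 ratio 1:1 ⇒ n(CO2) = 3.3949 mol.
Reaction (3): CO2→CaCO3 ratio 1:1 ⇒ n(CaCO3) = 3.3949 mol.
Mass of CaCO3 = 3.3949 × 100.09 = 339.80 g.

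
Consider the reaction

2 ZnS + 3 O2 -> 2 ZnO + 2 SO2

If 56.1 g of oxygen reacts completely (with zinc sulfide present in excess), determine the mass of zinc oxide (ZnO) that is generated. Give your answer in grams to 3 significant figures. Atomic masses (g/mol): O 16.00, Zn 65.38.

M(O2) = 2(16.00) = 32.00 g/mol.
M(ZnO) = 65.38 + 16.00 = 81.38 g/mol.
n(O2) = 56.10 g / 32.00 g/mol = 1.753 mol.
From the equation the O2:ZnO mole ratio is 3:2, so n(ZnO) = 1.753 × 2/3 = 1.169 mol.
Mass of ZnO = 1.169 mol × 81.38 g/mol = 95.11 g.

95.1 g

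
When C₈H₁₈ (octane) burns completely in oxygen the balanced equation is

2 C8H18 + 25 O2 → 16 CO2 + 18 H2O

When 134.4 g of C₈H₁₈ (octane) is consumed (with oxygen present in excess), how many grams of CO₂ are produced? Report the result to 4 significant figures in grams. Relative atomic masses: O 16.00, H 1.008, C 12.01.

414.3 g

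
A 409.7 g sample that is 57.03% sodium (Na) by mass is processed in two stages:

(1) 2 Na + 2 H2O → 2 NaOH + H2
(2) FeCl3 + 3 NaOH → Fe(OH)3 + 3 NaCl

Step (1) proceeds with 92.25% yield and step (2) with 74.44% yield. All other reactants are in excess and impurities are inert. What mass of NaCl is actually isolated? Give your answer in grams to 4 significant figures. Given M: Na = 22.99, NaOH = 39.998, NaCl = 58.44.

Pure Na = 409.7 × 0.5703 = 233.65 g.
n(Na) = 233.65 / 22.99 = 10.163 mol.
Step 1 (Na:NaOH = 2:2): theoretical n(NaOH) = 10.163 mol; at 92.25% yield, n(NaOH) = 9.3755 mol.
Step 2 (NaOH:NaCl = 3:3): theoretical n(NaCl) = 9.3755 mol, so theoretical mass = 9.3755 × 58.44 = 547.91 g.
At 74.44% yield, actual mass of NaCl = 547.91 × 0.7444 = 407.86 g.

407.9 g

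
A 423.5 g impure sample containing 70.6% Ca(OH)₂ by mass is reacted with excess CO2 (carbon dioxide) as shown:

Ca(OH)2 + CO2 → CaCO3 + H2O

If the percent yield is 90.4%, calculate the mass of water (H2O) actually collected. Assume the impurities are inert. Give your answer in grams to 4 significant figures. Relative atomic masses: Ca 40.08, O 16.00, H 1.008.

Pure Ca(OH)2 available = 423.5 g × 0.706 = 298.99 g.
M(Ca(OH)2) = 40.08 + 2(16.00) + 2(1.008) = 74.096 g/mol.
M(H2O) = 2(1.008) + 16.00 = 18.016 g/mol.
n(Ca(OH)2) = 298.99 g / 74.096 g/mol = 4.0352 mol.
From the equation the Ca(OH)2:H2O mole ratio is 1:1, so n(H2O) = 4.0352 × 1/1 = 4.0352 mol.
Mass of H2O = 4.0352 mol × 18.016 g/mol = 72.698 g.
Actual mass collected = 72.698 g × 0.904 = 65.719 g.

65.72 g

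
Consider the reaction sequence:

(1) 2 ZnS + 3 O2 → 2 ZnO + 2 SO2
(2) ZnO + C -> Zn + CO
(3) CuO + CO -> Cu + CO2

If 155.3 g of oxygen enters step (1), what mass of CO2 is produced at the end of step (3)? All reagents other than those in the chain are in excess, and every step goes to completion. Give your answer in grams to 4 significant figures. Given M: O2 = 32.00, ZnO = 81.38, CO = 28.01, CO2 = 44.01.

n(O2) = 155.3 / 32.00 = 4.8531 mol.
Reaction (1): O2→ZnO ratio 3:2 ⇒ n(ZnO) = 3.2354 mol.
Reaction (2): ZnO→CO ratio 1:1 ⇒ n(CO) = 3.2354 mol.
Reaction (3): CO→CO2 ratio 1:1 ⇒ n(CO2) = 3.2354 mol.
Mass of CO2 = 3.2354 × 44.01 = 142.39 g.

142.4 g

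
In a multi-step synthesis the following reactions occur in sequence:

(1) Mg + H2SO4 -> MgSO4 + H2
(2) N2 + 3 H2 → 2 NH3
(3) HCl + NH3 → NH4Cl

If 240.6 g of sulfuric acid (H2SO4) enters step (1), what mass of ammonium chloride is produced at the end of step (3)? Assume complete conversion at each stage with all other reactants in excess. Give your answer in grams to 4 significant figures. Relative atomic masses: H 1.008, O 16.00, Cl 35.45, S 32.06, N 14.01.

87.48 g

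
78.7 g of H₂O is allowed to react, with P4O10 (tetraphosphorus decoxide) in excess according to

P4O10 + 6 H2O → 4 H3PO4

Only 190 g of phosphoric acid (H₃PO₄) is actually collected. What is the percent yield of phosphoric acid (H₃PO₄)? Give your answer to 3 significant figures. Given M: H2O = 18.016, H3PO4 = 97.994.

66.6 %

n(H2O) = 78.70 g / 18.016 g/mol = 4.368 mol.
From the equation the H2O:H3PO4 mole ratio is 6:4, so n(H3PO4) = 4.368 × 4/6 = 2.912 mol.
Mass of H3PO4 = 2.912 mol × 97.994 g/mol = 285.4 g.
This is the theoretical yield. Percent yield = 190 g / 285.4 g × 100% = 66.58%.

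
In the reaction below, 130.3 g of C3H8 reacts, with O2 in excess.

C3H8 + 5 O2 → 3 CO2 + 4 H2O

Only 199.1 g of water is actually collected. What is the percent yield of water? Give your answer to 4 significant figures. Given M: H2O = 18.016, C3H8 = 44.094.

93.49 %

n(C3H8) = 130.30 g / 44.094 g/mol = 2.9551 mol.
From the equation the C3H8:H2O mole ratio is 1:4, so n(H2O) = 2.9551 × 4/1 = 11.820 mol.
Mass of H2O = 11.820 mol × 18.016 g/mol = 212.95 g.
This is the theoretical yield. Percent yield = 199.1 g / 212.95 g × 100% = 93.495%.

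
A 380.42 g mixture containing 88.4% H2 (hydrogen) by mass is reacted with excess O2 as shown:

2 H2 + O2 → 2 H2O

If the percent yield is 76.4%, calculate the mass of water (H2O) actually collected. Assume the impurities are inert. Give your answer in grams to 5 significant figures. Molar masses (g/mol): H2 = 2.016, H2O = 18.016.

2296.0 g

Pure H2 available = 380.42 g × 0.884 = 336.291 g.
n(H2) = 336.291 g / 2.016 g/mol = 166.811 mol.
From the equation the H2:H2O mole ratio is 2:2, so n(H2O) = 166.811 × 2/2 = 166.811 mol.
Mass of H2O = 166.811 mol × 18.016 g/mol = 3005.27 g.
Actual mass collected = 3005.27 g × 0.764 = 2296.03 g.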